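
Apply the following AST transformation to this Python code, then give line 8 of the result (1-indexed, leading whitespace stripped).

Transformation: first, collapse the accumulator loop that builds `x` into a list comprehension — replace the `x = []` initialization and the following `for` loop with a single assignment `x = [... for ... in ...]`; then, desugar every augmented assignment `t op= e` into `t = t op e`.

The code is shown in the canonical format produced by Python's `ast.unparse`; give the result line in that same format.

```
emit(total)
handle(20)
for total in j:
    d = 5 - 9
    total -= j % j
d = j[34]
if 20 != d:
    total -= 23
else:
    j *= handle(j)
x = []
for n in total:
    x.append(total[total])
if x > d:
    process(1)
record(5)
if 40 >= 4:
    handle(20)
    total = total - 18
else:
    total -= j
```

total = total - 23

Transformed code:
emit(total)
handle(20)
for total in j:
    d = 5 - 9
    total = total - j % j
d = j[34]
if 20 != d:
    total = total - 23
else:
    j = j * handle(j)
x = [total[total] for n in total]
if x > d:
    process(1)
record(5)
if 40 >= 4:
    handle(20)
    total = total - 18
else:
    total = total - j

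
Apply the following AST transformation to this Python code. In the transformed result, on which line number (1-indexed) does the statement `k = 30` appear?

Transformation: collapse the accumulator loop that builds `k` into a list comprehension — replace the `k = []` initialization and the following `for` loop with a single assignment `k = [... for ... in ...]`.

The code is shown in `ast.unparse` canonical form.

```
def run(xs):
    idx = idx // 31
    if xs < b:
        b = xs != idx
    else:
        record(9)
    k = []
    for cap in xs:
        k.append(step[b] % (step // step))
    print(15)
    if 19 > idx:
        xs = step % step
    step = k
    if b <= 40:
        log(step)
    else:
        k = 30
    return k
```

15

Transformed code:
def run(xs):
    idx = idx // 31
    if xs < b:
        b = xs != idx
    else:
        record(9)
    k = [step[b] % (step // step) for cap in xs]
    print(15)
    if 19 > idx:
        xs = step % step
    step = k
    if b <= 40:
        log(step)
    else:
        k = 30
    return k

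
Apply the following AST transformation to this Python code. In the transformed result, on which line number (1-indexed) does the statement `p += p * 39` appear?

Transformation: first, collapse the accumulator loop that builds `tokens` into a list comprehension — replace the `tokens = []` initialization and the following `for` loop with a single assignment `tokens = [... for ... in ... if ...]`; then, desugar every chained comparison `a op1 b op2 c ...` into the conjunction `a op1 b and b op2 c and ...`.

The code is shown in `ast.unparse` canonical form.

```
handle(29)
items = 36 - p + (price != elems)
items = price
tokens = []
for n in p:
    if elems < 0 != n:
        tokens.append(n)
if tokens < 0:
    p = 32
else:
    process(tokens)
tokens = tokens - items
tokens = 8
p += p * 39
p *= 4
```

11

Transformed code:
handle(29)
items = 36 - p + (price != elems)
items = price
tokens = [n for n in p if elems < 0 and 0 != n]
if tokens < 0:
    p = 32
else:
    process(tokens)
tokens = tokens - items
tokens = 8
p += p * 39
p *= 4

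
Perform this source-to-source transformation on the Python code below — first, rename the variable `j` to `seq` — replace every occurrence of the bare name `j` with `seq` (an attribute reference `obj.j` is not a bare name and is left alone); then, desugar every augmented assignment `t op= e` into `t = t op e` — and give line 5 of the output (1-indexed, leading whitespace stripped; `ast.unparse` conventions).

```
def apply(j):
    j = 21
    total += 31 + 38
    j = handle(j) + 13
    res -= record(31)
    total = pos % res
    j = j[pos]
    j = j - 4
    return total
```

Transformed code:
def apply(seq):
    seq = 21
    total = total + (31 + 38)
    seq = handle(seq) + 13
    res = res - record(31)
    total = pos % res
    seq = seq[pos]
    seq = seq - 4
    return total

res = res - record(31)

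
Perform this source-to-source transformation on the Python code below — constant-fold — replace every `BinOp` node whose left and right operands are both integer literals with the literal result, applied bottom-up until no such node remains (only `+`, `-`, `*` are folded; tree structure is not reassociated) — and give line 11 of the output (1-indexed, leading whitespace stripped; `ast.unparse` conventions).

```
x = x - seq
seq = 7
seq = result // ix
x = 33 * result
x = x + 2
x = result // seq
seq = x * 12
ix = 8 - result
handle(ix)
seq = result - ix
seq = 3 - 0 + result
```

seq = 3 + result

Transformed code:
x = x - seq
seq = 7
seq = result // ix
x = 33 * result
x = x + 2
x = result // seq
seq = x * 12
ix = 8 - result
handle(ix)
seq = result - ix
seq = 3 + result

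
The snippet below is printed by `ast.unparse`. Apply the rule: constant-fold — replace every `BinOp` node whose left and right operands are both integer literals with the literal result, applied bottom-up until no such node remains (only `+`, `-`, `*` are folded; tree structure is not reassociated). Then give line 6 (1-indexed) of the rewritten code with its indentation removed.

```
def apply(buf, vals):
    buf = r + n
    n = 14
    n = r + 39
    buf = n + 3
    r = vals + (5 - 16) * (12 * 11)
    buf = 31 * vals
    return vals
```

r = vals + -1452

Transformed code:
def apply(buf, vals):
    buf = r + n
    n = 14
    n = r + 39
    buf = n + 3
    r = vals + -1452
    buf = 31 * vals
    return vals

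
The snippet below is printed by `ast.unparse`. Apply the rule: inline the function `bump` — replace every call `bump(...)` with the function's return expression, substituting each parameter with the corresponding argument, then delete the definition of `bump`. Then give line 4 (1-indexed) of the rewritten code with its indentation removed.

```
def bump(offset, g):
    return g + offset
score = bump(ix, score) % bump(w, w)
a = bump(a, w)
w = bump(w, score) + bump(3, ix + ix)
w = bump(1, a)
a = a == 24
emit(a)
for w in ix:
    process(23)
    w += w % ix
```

w = a + 1

Transformed code:
score = (score + ix) % (w + w)
a = w + a
w = score + w + (ix + ix + 3)
w = a + 1
a = a == 24
emit(a)
for w in ix:
    process(23)
    w += w % ix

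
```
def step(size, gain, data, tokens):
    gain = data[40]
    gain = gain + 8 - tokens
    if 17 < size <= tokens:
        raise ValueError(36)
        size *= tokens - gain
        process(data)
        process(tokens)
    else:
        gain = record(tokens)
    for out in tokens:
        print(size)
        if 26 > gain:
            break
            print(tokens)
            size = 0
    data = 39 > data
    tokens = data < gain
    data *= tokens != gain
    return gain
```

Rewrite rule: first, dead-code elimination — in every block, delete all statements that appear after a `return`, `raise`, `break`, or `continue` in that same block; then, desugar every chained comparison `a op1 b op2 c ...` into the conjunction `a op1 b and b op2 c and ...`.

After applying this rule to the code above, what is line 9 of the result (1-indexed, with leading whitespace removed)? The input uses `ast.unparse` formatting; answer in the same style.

print(size)

Transformed code:
def step(size, gain, data, tokens):
    gain = data[40]
    gain = gain + 8 - tokens
    if 17 < size and size <= tokens:
        raise ValueError(36)
    else:
        gain = record(tokens)
    for out in tokens:
        print(size)
        if 26 > gain:
            break
    data = 39 > data
    tokens = data < gain
    data *= tokens != gain
    return gain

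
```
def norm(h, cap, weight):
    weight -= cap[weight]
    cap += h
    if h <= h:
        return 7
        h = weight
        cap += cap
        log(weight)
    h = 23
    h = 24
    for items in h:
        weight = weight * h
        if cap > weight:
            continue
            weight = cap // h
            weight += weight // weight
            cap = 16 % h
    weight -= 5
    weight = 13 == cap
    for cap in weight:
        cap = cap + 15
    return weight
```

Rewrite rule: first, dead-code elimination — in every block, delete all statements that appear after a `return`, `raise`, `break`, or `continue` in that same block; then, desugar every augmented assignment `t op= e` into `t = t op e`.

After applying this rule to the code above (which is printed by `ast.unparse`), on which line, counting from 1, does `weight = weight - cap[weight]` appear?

2

Transformed code:
def norm(h, cap, weight):
    weight = weight - cap[weight]
    cap = cap + h
    if h <= h:
        return 7
    h = 23
    h = 24
    for items in h:
        weight = weight * h
        if cap > weight:
            continue
    weight = weight - 5
    weight = 13 == cap
    for cap in weight:
        cap = cap + 15
    return weight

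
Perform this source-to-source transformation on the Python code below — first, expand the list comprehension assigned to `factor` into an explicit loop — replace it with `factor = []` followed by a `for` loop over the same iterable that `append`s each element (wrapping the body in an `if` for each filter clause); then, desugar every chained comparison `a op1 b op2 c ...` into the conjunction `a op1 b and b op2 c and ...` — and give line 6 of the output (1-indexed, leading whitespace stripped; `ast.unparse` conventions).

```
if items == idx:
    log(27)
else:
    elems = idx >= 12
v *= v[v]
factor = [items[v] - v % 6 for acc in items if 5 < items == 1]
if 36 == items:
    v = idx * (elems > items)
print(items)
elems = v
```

Transformed code:
if items == idx:
    log(27)
else:
    elems = idx >= 12
v *= v[v]
factor = []
for acc in items:
    if 5 < items and items == 1:
        factor.append(items[v] - v % 6)
if 36 == items:
    v = idx * (elems > items)
print(items)
elems = v

factor = []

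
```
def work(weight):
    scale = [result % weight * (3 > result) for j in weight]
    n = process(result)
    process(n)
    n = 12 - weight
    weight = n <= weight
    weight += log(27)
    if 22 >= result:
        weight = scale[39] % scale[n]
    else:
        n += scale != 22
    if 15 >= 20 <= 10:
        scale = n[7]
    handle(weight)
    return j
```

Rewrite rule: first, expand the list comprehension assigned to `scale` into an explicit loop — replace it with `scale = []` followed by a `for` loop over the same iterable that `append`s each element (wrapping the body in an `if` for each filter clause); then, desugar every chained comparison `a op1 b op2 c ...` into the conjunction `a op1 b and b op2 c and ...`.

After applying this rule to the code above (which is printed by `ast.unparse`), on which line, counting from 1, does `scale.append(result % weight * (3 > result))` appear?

4

Transformed code:
def work(weight):
    scale = []
    for j in weight:
        scale.append(result % weight * (3 > result))
    n = process(result)
    process(n)
    n = 12 - weight
    weight = n <= weight
    weight += log(27)
    if 22 >= result:
        weight = scale[39] % scale[n]
    else:
        n += scale != 22
    if 15 >= 20 and 20 <= 10:
        scale = n[7]
    handle(weight)
    return j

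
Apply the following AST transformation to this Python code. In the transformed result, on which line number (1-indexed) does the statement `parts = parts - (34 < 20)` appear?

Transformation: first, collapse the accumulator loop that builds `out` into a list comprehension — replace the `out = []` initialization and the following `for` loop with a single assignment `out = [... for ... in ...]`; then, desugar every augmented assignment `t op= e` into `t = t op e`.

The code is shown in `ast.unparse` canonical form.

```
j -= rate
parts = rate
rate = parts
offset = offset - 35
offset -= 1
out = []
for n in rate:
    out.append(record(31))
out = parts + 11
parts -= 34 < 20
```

Transformed code:
j = j - rate
parts = rate
rate = parts
offset = offset - 35
offset = offset - 1
out = [record(31) for n in rate]
out = parts + 11
parts = parts - (34 < 20)

8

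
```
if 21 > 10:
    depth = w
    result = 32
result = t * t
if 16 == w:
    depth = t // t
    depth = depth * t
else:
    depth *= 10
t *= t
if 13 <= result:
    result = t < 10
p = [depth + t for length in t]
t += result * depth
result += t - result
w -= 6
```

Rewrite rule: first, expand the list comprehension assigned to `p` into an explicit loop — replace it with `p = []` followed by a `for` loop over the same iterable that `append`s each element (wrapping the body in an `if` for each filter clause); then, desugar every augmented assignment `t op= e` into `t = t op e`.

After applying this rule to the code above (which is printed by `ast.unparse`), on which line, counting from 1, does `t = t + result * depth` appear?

Transformed code:
if 21 > 10:
    depth = w
    result = 32
result = t * t
if 16 == w:
    depth = t // t
    depth = depth * t
else:
    depth = depth * 10
t = t * t
if 13 <= result:
    result = t < 10
p = []
for length in t:
    p.append(depth + t)
t = t + result * depth
result = result + (t - result)
w = w - 6

16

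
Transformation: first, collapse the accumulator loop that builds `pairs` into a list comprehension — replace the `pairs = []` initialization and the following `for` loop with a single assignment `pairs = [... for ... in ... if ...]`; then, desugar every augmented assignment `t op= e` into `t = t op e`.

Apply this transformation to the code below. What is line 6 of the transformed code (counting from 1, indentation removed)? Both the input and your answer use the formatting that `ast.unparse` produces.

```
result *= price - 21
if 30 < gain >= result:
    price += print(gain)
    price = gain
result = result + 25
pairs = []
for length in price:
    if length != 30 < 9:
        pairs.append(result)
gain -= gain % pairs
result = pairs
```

pairs = [result for length in price if length != 30 < 9]

Transformed code:
result = result * (price - 21)
if 30 < gain >= result:
    price = price + print(gain)
    price = gain
result = result + 25
pairs = [result for length in price if length != 30 < 9]
gain = gain - gain % pairs
result = pairs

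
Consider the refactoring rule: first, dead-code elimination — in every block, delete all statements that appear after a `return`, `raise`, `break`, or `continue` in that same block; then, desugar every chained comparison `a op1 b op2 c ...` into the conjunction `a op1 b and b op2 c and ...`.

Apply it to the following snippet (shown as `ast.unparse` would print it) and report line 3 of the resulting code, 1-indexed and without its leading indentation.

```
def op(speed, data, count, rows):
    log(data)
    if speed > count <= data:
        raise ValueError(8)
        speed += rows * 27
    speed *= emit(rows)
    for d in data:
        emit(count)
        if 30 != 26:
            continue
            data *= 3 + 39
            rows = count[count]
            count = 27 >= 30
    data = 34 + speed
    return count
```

Transformed code:
def op(speed, data, count, rows):
    log(data)
    if speed > count and count <= data:
        raise ValueError(8)
    speed *= emit(rows)
    for d in data:
        emit(count)
        if 30 != 26:
            continue
    data = 34 + speed
    return count

if speed > count and count <= data:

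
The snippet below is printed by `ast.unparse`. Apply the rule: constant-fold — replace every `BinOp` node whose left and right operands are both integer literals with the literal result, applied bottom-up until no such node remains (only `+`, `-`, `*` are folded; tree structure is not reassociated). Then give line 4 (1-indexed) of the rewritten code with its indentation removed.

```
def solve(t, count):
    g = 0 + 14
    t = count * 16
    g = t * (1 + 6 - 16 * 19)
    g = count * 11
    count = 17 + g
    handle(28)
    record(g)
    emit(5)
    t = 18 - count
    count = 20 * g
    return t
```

Transformed code:
def solve(t, count):
    g = 14
    t = count * 16
    g = t * -297
    g = count * 11
    count = 17 + g
    handle(28)
    record(g)
    emit(5)
    t = 18 - count
    count = 20 * g
    return t

g = t * -297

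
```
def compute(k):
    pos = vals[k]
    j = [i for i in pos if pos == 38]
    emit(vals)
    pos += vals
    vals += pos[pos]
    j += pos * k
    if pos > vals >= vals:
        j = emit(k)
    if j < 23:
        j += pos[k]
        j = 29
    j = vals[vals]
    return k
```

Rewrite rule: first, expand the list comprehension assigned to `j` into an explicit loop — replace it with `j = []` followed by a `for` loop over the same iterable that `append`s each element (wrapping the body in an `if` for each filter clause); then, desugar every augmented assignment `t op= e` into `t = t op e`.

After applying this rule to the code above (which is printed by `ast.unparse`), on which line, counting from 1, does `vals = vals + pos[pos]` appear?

Transformed code:
def compute(k):
    pos = vals[k]
    j = []
    for i in pos:
        if pos == 38:
            j.append(i)
    emit(vals)
    pos = pos + vals
    vals = vals + pos[pos]
    j = j + pos * k
    if pos > vals >= vals:
        j = emit(k)
    if j < 23:
        j = j + pos[k]
        j = 29
    j = vals[vals]
    return k

9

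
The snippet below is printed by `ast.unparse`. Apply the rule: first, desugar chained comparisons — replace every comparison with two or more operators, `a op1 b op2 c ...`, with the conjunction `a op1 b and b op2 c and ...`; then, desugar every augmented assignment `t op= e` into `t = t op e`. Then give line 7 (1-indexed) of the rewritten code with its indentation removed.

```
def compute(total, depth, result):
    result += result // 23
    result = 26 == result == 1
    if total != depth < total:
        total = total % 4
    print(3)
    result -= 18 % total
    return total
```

result = result - 18 % total

Transformed code:
def compute(total, depth, result):
    result = result + result // 23
    result = 26 == result and result == 1
    if total != depth and depth < total:
        total = total % 4
    print(3)
    result = result - 18 % total
    return total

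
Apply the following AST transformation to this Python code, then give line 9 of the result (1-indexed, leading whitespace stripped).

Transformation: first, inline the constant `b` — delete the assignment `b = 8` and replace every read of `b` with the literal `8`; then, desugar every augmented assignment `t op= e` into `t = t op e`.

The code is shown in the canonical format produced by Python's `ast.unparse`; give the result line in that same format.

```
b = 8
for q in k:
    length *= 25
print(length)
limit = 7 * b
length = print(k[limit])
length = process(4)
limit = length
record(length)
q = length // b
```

q = length // 8

Transformed code:
for q in k:
    length = length * 25
print(length)
limit = 7 * 8
length = print(k[limit])
length = process(4)
limit = length
record(length)
q = length // 8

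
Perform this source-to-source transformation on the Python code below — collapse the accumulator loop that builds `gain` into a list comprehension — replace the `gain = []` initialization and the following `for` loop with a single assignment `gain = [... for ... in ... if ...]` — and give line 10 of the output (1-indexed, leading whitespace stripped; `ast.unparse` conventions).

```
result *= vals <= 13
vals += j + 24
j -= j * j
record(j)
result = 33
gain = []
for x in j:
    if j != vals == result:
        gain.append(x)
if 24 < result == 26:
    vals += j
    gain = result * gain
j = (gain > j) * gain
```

j = (gain > j) * gain

Transformed code:
result *= vals <= 13
vals += j + 24
j -= j * j
record(j)
result = 33
gain = [x for x in j if j != vals == result]
if 24 < result == 26:
    vals += j
    gain = result * gain
j = (gain > j) * gain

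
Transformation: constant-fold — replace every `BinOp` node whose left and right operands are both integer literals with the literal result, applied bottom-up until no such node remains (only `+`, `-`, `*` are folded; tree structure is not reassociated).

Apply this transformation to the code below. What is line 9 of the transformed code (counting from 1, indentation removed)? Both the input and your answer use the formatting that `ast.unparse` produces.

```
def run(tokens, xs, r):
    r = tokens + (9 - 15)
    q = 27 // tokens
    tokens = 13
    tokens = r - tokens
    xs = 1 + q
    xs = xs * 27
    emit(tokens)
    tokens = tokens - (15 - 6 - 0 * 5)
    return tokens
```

Transformed code:
def run(tokens, xs, r):
    r = tokens + -6
    q = 27 // tokens
    tokens = 13
    tokens = r - tokens
    xs = 1 + q
    xs = xs * 27
    emit(tokens)
    tokens = tokens - 9
    return tokens

tokens = tokens - 9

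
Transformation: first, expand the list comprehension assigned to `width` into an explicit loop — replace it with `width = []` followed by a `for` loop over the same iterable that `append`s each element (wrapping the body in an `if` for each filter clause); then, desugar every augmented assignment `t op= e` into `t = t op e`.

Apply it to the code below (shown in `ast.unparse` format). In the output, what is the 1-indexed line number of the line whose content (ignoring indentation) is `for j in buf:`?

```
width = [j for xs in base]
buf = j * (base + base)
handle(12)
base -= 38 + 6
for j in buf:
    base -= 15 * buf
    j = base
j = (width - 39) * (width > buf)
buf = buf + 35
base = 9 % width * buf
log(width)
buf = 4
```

7

Transformed code:
width = []
for xs in base:
    width.append(j)
buf = j * (base + base)
handle(12)
base = base - (38 + 6)
for j in buf:
    base = base - 15 * buf
    j = base
j = (width - 39) * (width > buf)
buf = buf + 35
base = 9 % width * buf
log(width)
buf = 4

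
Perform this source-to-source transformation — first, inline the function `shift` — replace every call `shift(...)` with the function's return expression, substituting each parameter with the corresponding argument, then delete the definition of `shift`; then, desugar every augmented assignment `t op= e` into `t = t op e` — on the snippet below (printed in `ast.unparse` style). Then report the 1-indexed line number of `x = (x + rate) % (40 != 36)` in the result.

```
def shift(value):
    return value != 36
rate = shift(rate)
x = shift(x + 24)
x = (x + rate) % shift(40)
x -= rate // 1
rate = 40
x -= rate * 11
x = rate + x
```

3

Transformed code:
rate = rate != 36
x = x + 24 != 36
x = (x + rate) % (40 != 36)
x = x - rate // 1
rate = 40
x = x - rate * 11
x = rate + x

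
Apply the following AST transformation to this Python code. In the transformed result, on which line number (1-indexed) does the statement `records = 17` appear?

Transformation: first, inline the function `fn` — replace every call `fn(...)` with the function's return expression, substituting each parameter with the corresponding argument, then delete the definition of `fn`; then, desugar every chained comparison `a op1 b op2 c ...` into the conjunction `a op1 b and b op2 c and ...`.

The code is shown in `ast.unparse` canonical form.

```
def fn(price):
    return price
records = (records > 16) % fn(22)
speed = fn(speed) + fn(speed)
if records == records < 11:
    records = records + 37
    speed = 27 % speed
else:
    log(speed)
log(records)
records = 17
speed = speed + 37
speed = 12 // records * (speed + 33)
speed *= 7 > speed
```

Transformed code:
records = (records > 16) % 22
speed = speed + speed
if records == records and records < 11:
    records = records + 37
    speed = 27 % speed
else:
    log(speed)
log(records)
records = 17
speed = speed + 37
speed = 12 // records * (speed + 33)
speed *= 7 > speed

9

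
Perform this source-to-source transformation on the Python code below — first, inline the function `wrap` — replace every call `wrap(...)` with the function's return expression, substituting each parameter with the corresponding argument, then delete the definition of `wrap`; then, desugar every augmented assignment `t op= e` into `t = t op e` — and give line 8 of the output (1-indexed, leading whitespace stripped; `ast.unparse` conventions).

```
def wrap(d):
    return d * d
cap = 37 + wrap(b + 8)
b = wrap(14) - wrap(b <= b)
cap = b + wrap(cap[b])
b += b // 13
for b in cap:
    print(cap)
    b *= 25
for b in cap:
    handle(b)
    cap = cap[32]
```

for b in cap:

Transformed code:
cap = 37 + (b + 8) * (b + 8)
b = 14 * 14 - (b <= b) * (b <= b)
cap = b + cap[b] * cap[b]
b = b + b // 13
for b in cap:
    print(cap)
    b = b * 25
for b in cap:
    handle(b)
    cap = cap[32]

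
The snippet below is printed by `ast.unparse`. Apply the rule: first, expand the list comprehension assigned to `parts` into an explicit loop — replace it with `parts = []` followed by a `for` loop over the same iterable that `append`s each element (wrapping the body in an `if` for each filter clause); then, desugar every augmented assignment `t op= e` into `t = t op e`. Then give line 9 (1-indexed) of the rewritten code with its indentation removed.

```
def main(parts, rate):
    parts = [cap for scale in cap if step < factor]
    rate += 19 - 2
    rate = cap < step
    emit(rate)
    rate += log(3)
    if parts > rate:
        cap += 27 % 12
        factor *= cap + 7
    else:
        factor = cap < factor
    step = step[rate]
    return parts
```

Transformed code:
def main(parts, rate):
    parts = []
    for scale in cap:
        if step < factor:
            parts.append(cap)
    rate = rate + (19 - 2)
    rate = cap < step
    emit(rate)
    rate = rate + log(3)
    if parts > rate:
        cap = cap + 27 % 12
        factor = factor * (cap + 7)
    else:
        factor = cap < factor
    step = step[rate]
    return parts

rate = rate + log(3)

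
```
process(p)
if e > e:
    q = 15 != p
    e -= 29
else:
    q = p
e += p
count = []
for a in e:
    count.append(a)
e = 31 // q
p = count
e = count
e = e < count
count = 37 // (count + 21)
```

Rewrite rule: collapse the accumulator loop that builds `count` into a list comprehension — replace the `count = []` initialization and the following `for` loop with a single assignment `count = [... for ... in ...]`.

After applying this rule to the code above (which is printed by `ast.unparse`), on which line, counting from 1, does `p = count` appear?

10

Transformed code:
process(p)
if e > e:
    q = 15 != p
    e -= 29
else:
    q = p
e += p
count = [a for a in e]
e = 31 // q
p = count
e = count
e = e < count
count = 37 // (count + 21)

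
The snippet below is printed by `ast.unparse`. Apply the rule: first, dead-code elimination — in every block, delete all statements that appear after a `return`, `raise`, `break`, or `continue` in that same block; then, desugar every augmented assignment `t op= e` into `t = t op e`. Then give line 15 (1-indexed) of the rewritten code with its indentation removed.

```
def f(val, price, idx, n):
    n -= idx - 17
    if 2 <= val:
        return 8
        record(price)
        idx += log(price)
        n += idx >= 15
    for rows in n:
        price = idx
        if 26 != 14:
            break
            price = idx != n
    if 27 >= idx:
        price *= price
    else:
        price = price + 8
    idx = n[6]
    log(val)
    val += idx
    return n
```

Transformed code:
def f(val, price, idx, n):
    n = n - (idx - 17)
    if 2 <= val:
        return 8
    for rows in n:
        price = idx
        if 26 != 14:
            break
    if 27 >= idx:
        price = price * price
    else:
        price = price + 8
    idx = n[6]
    log(val)
    val = val + idx
    return n

val = val + idx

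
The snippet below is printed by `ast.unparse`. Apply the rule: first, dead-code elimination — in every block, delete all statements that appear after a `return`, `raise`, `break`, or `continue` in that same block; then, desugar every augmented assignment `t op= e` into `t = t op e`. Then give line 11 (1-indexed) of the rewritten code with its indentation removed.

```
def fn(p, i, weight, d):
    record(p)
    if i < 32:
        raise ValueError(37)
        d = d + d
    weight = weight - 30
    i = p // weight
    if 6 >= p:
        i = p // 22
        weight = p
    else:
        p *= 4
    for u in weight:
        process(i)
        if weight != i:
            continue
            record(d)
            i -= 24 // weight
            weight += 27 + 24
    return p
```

p = p * 4

Transformed code:
def fn(p, i, weight, d):
    record(p)
    if i < 32:
        raise ValueError(37)
    weight = weight - 30
    i = p // weight
    if 6 >= p:
        i = p // 22
        weight = p
    else:
        p = p * 4
    for u in weight:
        process(i)
        if weight != i:
            continue
    return p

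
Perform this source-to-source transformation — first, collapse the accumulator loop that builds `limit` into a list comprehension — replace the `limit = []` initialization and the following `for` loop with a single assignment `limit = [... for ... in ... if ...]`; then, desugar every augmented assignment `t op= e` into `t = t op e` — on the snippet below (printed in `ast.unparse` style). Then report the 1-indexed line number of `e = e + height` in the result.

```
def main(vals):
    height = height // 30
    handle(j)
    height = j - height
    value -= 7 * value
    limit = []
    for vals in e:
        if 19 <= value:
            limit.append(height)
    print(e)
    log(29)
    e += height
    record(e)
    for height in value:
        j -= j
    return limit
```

9

Transformed code:
def main(vals):
    height = height // 30
    handle(j)
    height = j - height
    value = value - 7 * value
    limit = [height for vals in e if 19 <= value]
    print(e)
    log(29)
    e = e + height
    record(e)
    for height in value:
        j = j - j
    return limit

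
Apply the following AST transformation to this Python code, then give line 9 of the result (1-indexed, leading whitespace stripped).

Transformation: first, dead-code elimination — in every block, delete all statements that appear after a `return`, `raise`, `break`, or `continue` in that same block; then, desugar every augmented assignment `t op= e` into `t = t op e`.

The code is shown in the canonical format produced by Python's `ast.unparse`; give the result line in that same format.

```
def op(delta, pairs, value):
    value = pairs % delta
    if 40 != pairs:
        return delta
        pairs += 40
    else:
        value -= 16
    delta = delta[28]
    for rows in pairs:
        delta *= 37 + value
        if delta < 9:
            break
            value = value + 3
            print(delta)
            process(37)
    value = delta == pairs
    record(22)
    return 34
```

Transformed code:
def op(delta, pairs, value):
    value = pairs % delta
    if 40 != pairs:
        return delta
    else:
        value = value - 16
    delta = delta[28]
    for rows in pairs:
        delta = delta * (37 + value)
        if delta < 9:
            break
    value = delta == pairs
    record(22)
    return 34

delta = delta * (37 + value)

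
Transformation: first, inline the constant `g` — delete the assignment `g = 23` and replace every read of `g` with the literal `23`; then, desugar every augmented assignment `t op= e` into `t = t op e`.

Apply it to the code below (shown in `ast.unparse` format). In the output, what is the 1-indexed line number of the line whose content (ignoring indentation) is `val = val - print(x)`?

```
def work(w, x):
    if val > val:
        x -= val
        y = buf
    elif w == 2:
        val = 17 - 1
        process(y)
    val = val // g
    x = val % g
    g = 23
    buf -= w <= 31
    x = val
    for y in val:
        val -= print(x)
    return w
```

Transformed code:
def work(w, x):
    if val > val:
        x = x - val
        y = buf
    elif w == 2:
        val = 17 - 1
        process(y)
    val = val // 23
    x = val % 23
    buf = buf - (w <= 31)
    x = val
    for y in val:
        val = val - print(x)
    return w

13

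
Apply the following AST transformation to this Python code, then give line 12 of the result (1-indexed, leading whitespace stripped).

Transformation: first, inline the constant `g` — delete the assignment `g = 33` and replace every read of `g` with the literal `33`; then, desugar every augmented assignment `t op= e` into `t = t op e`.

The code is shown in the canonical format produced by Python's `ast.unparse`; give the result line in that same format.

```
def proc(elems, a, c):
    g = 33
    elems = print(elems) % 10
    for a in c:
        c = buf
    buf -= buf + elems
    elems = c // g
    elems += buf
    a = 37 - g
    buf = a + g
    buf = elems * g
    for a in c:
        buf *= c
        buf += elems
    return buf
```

buf = buf * c

Transformed code:
def proc(elems, a, c):
    elems = print(elems) % 10
    for a in c:
        c = buf
    buf = buf - (buf + elems)
    elems = c // 33
    elems = elems + buf
    a = 37 - 33
    buf = a + 33
    buf = elems * 33
    for a in c:
        buf = buf * c
        buf = buf + elems
    return buf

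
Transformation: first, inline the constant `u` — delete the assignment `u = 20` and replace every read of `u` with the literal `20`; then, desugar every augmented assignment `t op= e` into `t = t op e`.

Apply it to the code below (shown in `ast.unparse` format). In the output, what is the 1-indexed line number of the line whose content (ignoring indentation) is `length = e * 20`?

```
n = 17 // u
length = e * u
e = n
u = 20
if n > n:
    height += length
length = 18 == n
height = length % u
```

2

Transformed code:
n = 17 // 20
length = e * 20
e = n
if n > n:
    height = height + length
length = 18 == n
height = length % 20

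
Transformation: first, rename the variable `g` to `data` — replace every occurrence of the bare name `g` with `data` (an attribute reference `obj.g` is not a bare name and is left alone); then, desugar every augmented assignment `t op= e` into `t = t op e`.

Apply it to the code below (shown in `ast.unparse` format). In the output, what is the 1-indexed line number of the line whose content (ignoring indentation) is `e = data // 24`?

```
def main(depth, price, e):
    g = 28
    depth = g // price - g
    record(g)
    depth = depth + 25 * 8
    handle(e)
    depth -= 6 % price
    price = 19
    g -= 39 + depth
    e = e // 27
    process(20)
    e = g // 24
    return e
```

Transformed code:
def main(depth, price, e):
    data = 28
    depth = data // price - data
    record(data)
    depth = depth + 25 * 8
    handle(e)
    depth = depth - 6 % price
    price = 19
    data = data - (39 + depth)
    e = e // 27
    process(20)
    e = data // 24
    return e

12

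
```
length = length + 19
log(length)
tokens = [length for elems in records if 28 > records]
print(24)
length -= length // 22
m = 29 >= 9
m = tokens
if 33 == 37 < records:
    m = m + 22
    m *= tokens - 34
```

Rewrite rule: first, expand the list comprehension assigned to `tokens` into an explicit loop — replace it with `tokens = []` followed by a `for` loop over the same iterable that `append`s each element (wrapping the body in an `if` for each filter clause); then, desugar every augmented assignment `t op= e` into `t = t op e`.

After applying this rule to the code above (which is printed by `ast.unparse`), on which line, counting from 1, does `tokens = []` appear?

Transformed code:
length = length + 19
log(length)
tokens = []
for elems in records:
    if 28 > records:
        tokens.append(length)
print(24)
length = length - length // 22
m = 29 >= 9
m = tokens
if 33 == 37 < records:
    m = m + 22
    m = m * (tokens - 34)

3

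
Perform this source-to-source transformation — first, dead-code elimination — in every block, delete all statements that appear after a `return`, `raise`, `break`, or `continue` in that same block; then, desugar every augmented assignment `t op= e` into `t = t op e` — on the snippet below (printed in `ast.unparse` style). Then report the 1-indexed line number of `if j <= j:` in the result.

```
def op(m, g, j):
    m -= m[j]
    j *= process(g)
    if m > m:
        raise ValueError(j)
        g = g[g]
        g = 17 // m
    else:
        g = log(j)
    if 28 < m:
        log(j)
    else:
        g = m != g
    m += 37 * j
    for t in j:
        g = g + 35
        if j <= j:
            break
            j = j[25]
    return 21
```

15

Transformed code:
def op(m, g, j):
    m = m - m[j]
    j = j * process(g)
    if m > m:
        raise ValueError(j)
    else:
        g = log(j)
    if 28 < m:
        log(j)
    else:
        g = m != g
    m = m + 37 * j
    for t in j:
        g = g + 35
        if j <= j:
            break
    return 21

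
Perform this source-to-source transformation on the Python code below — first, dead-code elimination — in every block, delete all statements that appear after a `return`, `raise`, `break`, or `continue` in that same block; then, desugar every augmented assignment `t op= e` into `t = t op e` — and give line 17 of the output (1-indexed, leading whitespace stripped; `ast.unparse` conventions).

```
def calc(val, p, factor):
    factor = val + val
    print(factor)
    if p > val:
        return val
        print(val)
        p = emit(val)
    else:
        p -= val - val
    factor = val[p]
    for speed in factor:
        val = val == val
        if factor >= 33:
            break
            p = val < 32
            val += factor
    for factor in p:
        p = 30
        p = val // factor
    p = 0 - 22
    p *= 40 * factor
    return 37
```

p = p * (40 * factor)

Transformed code:
def calc(val, p, factor):
    factor = val + val
    print(factor)
    if p > val:
        return val
    else:
        p = p - (val - val)
    factor = val[p]
    for speed in factor:
        val = val == val
        if factor >= 33:
            break
    for factor in p:
        p = 30
        p = val // factor
    p = 0 - 22
    p = p * (40 * factor)
    return 37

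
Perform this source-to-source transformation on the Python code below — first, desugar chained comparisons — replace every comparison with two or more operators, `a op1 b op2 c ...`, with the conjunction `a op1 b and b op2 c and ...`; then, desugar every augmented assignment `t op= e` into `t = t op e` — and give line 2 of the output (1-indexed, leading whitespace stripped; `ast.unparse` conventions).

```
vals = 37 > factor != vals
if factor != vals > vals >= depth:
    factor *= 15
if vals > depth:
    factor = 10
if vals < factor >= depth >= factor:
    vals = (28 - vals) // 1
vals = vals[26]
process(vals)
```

if factor != vals and vals > vals and (vals >= depth):

Transformed code:
vals = 37 > factor and factor != vals
if factor != vals and vals > vals and (vals >= depth):
    factor = factor * 15
if vals > depth:
    factor = 10
if vals < factor and factor >= depth and (depth >= factor):
    vals = (28 - vals) // 1
vals = vals[26]
process(vals)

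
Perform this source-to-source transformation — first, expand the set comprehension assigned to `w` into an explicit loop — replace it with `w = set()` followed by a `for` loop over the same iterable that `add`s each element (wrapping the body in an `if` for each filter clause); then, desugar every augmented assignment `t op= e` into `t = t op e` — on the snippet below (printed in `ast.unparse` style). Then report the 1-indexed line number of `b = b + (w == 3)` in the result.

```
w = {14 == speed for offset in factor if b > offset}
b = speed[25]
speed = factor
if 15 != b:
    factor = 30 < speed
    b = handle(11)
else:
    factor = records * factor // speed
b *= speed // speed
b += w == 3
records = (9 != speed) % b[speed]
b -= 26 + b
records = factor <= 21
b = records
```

13

Transformed code:
w = set()
for offset in factor:
    if b > offset:
        w.add(14 == speed)
b = speed[25]
speed = factor
if 15 != b:
    factor = 30 < speed
    b = handle(11)
else:
    factor = records * factor // speed
b = b * (speed // speed)
b = b + (w == 3)
records = (9 != speed) % b[speed]
b = b - (26 + b)
records = factor <= 21
b = records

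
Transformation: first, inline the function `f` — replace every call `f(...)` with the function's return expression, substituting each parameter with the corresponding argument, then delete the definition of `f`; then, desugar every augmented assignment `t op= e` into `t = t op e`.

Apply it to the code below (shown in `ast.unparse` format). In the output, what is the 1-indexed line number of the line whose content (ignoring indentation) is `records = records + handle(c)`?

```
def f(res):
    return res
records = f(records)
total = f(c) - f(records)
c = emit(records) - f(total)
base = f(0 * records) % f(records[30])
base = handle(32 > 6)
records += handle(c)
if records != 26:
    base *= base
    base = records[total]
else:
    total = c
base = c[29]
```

6

Transformed code:
records = records
total = c - records
c = emit(records) - total
base = 0 * records % records[30]
base = handle(32 > 6)
records = records + handle(c)
if records != 26:
    base = base * base
    base = records[total]
else:
    total = c
base = c[29]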